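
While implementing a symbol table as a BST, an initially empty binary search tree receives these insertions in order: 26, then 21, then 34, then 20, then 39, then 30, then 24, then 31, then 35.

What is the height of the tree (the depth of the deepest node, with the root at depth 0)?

3

Insert 26: tree is empty, so 26 becomes the root.
Insert 21: 21 < 26 → go left. Place as left child of 26.
Insert 34: 34 > 26 → go right. Place as right child of 26.
Insert 20: 20 < 26 → go left; 20 < 21 → go left. Place as left child of 21.
Insert 39: 39 > 26 → go right; 39 > 34 → go right. Place as right child of 34.
Insert 30: 30 > 26 → go right; 30 < 34 → go left. Place as left child of 34.
Insert 24: 24 < 26 → go left; 24 > 21 → go right. Place as right child of 21.
Insert 31: 31 > 26 → go right; 31 < 34 → go left; 31 > 30 → go right. Place as right child of 30.
Insert 35: 35 > 26 → go right; 35 > 34 → go right; 35 < 39 → go left. Place as left child of 39.

The deepest node is 31 at depth 3.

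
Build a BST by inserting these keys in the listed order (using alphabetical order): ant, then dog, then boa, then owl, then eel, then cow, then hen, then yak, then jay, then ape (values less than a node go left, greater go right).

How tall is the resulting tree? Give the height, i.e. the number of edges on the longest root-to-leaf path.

ant: root
dog: right child of ant (depth 1)
boa: left child of dog (depth 2)
owl: right child of dog (depth 2)
eel: left child of owl (depth 3)
cow: right child of boa (depth 3)
hen: right child of eel (depth 4)
yak: right child of owl (depth 3)
jay: right child of hen (depth 5)
ape: left child of boa (depth 3)

The deepest node is jay at depth 5.

5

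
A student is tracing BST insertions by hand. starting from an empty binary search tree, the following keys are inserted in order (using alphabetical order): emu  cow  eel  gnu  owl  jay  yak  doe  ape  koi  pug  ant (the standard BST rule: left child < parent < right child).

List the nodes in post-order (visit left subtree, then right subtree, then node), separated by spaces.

Insert emu: tree is empty, so emu becomes the root.
Insert cow: cow < emu → go left. Place as left child of emu.
Insert eel: eel < emu → go left; eel > cow → go right. Place as right child of cow.
Insert gnu: gnu > emu → go right. Place as right child of emu.
Insert owl: owl > emu → go right; owl > gnu → go right. Place as right child of gnu.
Insert jay: jay > emu → go right; jay > gnu → go right; jay < owl → go left. Place as left child of owl.
Insert yak: yak > emu → go right; yak > gnu → go right; yak > owl → go right. Place as right child of owl.
Insert doe: doe < emu → go left; doe > cow → go right; doe < eel → go left. Place as left child of eel.
Insert ape: ape < emu → go left; ape < cow → go left. Place as left child of cow.
Insert koi: koi > emu → go right; koi > gnu → go right; koi < owl → go left; koi > jay → go right. Place as right child of jay.
Insert pug: pug > emu → go right; pug > gnu → go right; pug > owl → go right; pug < yak → go left. Place as left child of yak.
Insert ant: ant < emu → go left; ant < cow → go left; ant < ape → go left. Place as left child of ape.

ant ape doe eel cow koi jay pug yak owl gnu emu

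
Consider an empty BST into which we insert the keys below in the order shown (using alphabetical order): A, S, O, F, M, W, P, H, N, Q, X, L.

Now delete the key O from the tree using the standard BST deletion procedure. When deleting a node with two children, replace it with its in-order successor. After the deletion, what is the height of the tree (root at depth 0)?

6

Insert A: tree is empty, so A becomes the root.
Insert S: S > A → go right. Place as right child of A.
Insert O: O > A → go right; O < S → go left. Place as left child of S.
Insert F: F > A → go right; F < S → go left; F < O → go left. Place as left child of O.
Insert M: M > A → go right; M < S → go left; M < O → go left; M > F → go right. Place as right child of F.
Insert W: W > A → go right; W > S → go right. Place as right child of S.
Insert P: P > A → go right; P < S → go left; P > O → go right. Place as right child of O.
Insert H: H > A → go right; H < S → go left; H < O → go left; H > F → go right; H < M → go left. Place as left child of M.
Insert N: N > A → go right; N < S → go left; N < O → go left; N > F → go right; N > M → go right. Place as right child of M.
Insert Q: Q > A → go right; Q < S → go left; Q > O → go right; Q > P → go right. Place as right child of P.
Insert X: X > A → go right; X > S → go right; X > W → go right. Place as right child of W.
Insert L: L > A → go right; L < S → go left; L < O → go left; L > F → go right; L < M → go left; L > H → go right. Place as right child of H.

Delete O (two children — replace with in-order successor).
After deletion, deepest node is L at depth 6.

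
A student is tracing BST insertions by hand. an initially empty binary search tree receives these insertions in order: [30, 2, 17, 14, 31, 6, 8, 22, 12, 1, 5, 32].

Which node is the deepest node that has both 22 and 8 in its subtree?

17

30: root
2: left child of 30 (depth 1)
17: right child of 2 (depth 2)
14: left child of 17 (depth 3)
31: right child of 30 (depth 1)
6: left child of 14 (depth 4)
8: right child of 6 (depth 5)
22: right child of 17 (depth 3)
12: right child of 8 (depth 6)
1: left child of 2 (depth 2)
5: left child of 6 (depth 5)
32: right child of 31 (depth 2)

Path to 22: 30 → 2 → 17 → 22
Path to 8: 30 → 2 → 17 → 14 → 6 → 8
The paths share a prefix ending at 17, then split left and right.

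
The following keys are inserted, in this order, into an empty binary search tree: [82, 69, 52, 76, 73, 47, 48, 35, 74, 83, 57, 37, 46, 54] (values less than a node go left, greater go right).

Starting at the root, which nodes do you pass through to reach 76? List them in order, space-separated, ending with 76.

82: root
69: left child of 82 (depth 1)
52: left child of 69 (depth 2)
76: right child of 69 (depth 2)
73: left child of 76 (depth 3)
47: left child of 52 (depth 3)
48: right child of 47 (depth 4)
35: left child of 47 (depth 4)
74: right child of 73 (depth 4)
83: right child of 82 (depth 1)
57: right child of 52 (depth 3)
37: right child of 35 (depth 5)
46: right child of 37 (depth 6)
54: left child of 57 (depth 4)

82 69 76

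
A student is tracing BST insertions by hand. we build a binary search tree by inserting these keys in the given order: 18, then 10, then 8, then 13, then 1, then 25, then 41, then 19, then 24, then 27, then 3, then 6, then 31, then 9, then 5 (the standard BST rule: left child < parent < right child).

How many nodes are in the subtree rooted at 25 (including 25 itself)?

Insert 18: tree is empty, so 18 becomes the root.
Insert 10: 10 < 18 → go left. Place as left child of 18.
Insert 8: 8 < 18 → go left; 8 < 10 → go left. Place as left child of 10.
Insert 13: 13 < 18 → go left; 13 > 10 → go right. Place as right child of 10.
Insert 1: 1 < 18 → go left; 1 < 10 → go left; 1 < 8 → go left. Place as left child of 8.
Insert 25: 25 > 18 → go right. Place as right child of 18.
Insert 41: 41 > 18 → go right; 41 > 25 → go right. Place as right child of 25.
Insert 19: 19 > 18 → go right; 19 < 25 → go left. Place as left child of 25.
Insert 24: 24 > 18 → go right; 24 < 25 → go left; 24 > 19 → go right. Place as right child of 19.
Insert 27: 27 > 18 → go right; 27 > 25 → go right; 27 < 41 → go left. Place as left child of 41.
Insert 3: 3 < 18 → go left; 3 < 10 → go left; 3 < 8 → go left; 3 > 1 → go right. Place as right child of 1.
Insert 6: 6 < 18 → go left; 6 < 10 → go left; 6 < 8 → go left; 6 > 1 → go right; 6 > 3 → go right. Place as right child of 3.
Insert 31: 31 > 18 → go right; 31 > 25 → go right; 31 < 41 → go left; 31 > 27 → go right. Place as right child of 27.
Insert 9: 9 < 18 → go left; 9 < 10 → go left; 9 > 8 → go right. Place as right child of 8.
Insert 5: 5 < 18 → go left; 5 < 10 → go left; 5 < 8 → go left; 5 > 1 → go right; 5 > 3 → go right; 5 < 6 → go left. Place as left child of 6.

Subtree rooted at 25 contains: 25, 19, 24, 41, 27, 31 — 6 nodes.

6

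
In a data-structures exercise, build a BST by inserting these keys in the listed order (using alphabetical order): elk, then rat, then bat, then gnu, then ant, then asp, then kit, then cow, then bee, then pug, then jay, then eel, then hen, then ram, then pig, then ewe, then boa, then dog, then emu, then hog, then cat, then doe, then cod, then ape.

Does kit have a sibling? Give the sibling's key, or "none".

ewe

elk: root
rat: right child of elk (depth 1)
bat: left child of elk (depth 1)
gnu: left child of rat (depth 2)
ant: left child of bat (depth 2)
asp: right child of ant (depth 3)
kit: right child of gnu (depth 3)
cow: right child of bat (depth 2)
bee: left child of cow (depth 3)
pug: right child of kit (depth 4)
jay: left child of kit (depth 4)
eel: right child of cow (depth 3)
hen: left child of jay (depth 5)
ram: right child of pug (depth 5)
pig: left child of pug (depth 5)
ewe: left child of gnu (depth 3)
boa: right child of bee (depth 4)
dog: left child of eel (depth 4)
emu: left child of ewe (depth 4)
hog: right child of hen (depth 6)
cat: right child of boa (depth 5)
doe: left child of dog (depth 5)
cod: right child of cat (depth 6)
ape: left child of asp (depth 4)

kit's parent is gnu; the other child of gnu is ewe.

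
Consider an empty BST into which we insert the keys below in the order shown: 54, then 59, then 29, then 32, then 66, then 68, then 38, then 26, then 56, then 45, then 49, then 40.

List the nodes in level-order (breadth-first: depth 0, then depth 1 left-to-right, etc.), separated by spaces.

54: root
59: right child of 54 (depth 1)
29: left child of 54 (depth 1)
32: right child of 29 (depth 2)
66: right child of 59 (depth 2)
68: right child of 66 (depth 3)
38: right child of 32 (depth 3)
26: left child of 29 (depth 2)
56: left child of 59 (depth 2)
45: right child of 38 (depth 4)
49: right child of 45 (depth 5)
40: left child of 45 (depth 5)

54 29 59 26 32 56 66 38 68 45 40 49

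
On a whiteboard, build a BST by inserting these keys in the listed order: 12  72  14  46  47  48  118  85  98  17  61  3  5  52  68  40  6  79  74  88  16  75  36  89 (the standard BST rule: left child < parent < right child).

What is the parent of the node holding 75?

74

12: root
72: right child of 12 (depth 1)
14: left child of 72 (depth 2)
46: right child of 14 (depth 3)
47: right child of 46 (depth 4)
48: right child of 47 (depth 5)
118: right child of 72 (depth 2)
85: left child of 118 (depth 3)
98: right child of 85 (depth 4)
17: left child of 46 (depth 4)
61: right child of 48 (depth 6)
3: left child of 12 (depth 1)
5: right child of 3 (depth 2)
52: left child of 61 (depth 7)
68: right child of 61 (depth 7)
40: right child of 17 (depth 5)
6: right child of 5 (depth 3)
79: left child of 85 (depth 4)
74: left child of 79 (depth 5)
88: left child of 98 (depth 5)
16: left child of 17 (depth 5)
75: right child of 74 (depth 6)
36: left child of 40 (depth 6)
89: right child of 88 (depth 6)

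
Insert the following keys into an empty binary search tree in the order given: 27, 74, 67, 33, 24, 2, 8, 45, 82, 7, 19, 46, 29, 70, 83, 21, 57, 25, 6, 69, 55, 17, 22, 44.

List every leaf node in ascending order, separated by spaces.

27: root
74: right child of 27 (depth 1)
67: left child of 74 (depth 2)
33: left child of 67 (depth 3)
24: left child of 27 (depth 1)
2: left child of 24 (depth 2)
8: right child of 2 (depth 3)
45: right child of 33 (depth 4)
82: right child of 74 (depth 2)
7: left child of 8 (depth 4)
19: right child of 8 (depth 4)
46: right child of 45 (depth 5)
29: left child of 33 (depth 4)
70: right child of 67 (depth 3)
83: right child of 82 (depth 3)
21: right child of 19 (depth 5)
57: right child of 46 (depth 6)
25: right child of 24 (depth 2)
6: left child of 7 (depth 5)
69: left child of 70 (depth 4)
55: left child of 57 (depth 7)
17: left child of 19 (depth 5)
22: right child of 21 (depth 6)
44: left child of 45 (depth 5)

6 17 22 25 29 44 55 69 83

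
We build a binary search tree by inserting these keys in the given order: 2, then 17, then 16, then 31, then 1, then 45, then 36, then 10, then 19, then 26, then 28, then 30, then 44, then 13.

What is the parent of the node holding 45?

31

Insert 2: tree is empty, so 2 becomes the root.
Insert 17: 17 > 2 → go right. Place as right child of 2.
Insert 16: 16 > 2 → go right; 16 < 17 → go left. Place as left child of 17.
Insert 31: 31 > 2 → go right; 31 > 17 → go right. Place as right child of 17.
Insert 1: 1 < 2 → go left. Place as left child of 2.
Insert 45: 45 > 2 → go right; 45 > 17 → go right; 45 > 31 → go right. Place as right child of 31.
Insert 36: 36 > 2 → go right; 36 > 17 → go right; 36 > 31 → go right; 36 < 45 → go left. Place as left child of 45.
Insert 10: 10 > 2 → go right; 10 < 17 → go left; 10 < 16 → go left. Place as left child of 16.
Insert 19: 19 > 2 → go right; 19 > 17 → go right; 19 < 31 → go left. Place as left child of 31.
Insert 26: 26 > 2 → go right; 26 > 17 → go right; 26 < 31 → go left; 26 > 19 → go right. Place as right child of 19.
Insert 28: 28 > 2 → go right; 28 > 17 → go right; 28 < 31 → go left; 28 > 19 → go right; 28 > 26 → go right. Place as right child of 26.
Insert 30: 30 > 2 → go right; 30 > 17 → go right; 30 < 31 → go left; 30 > 19 → go right; 30 > 26 → go right; 30 > 28 → go right. Place as right child of 28.
Insert 44: 44 > 2 → go right; 44 > 17 → go right; 44 > 31 → go right; 44 < 45 → go left; 44 > 36 → go right. Place as right child of 36.
Insert 13: 13 > 2 → go right; 13 < 17 → go left; 13 < 16 → go left; 13 > 10 → go right. Place as right child of 10.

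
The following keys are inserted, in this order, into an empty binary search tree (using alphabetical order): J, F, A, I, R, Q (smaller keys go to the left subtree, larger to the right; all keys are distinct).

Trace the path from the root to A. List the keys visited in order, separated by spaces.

J F A

Insert J: tree is empty, so J becomes the root.
Insert F: F < J → go left. Place as left child of J.
Insert A: A < J → go left; A < F → go left. Place as left child of F.
Insert I: I < J → go left; I > F → go right. Place as right child of F.
Insert R: R > J → go right. Place as right child of J.
Insert Q: Q > J → go right; Q < R → go left. Place as left child of R.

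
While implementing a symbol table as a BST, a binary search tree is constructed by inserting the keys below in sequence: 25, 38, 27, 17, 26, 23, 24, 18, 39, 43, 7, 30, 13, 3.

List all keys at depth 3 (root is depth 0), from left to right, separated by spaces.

3 13 18 24 26 30 43

Insert 25: tree is empty, so 25 becomes the root.
Insert 38: 38 > 25 → go right. Place as right child of 25.
Insert 27: 27 > 25 → go right; 27 < 38 → go left. Place as left child of 38.
Insert 17: 17 < 25 → go left. Place as left child of 25.
Insert 26: 26 > 25 → go right; 26 < 38 → go left; 26 < 27 → go left. Place as left child of 27.
Insert 23: 23 < 25 → go left; 23 > 17 → go right. Place as right child of 17.
Insert 24: 24 < 25 → go left; 24 > 17 → go right; 24 > 23 → go right. Place as right child of 23.
Insert 18: 18 < 25 → go left; 18 > 17 → go right; 18 < 23 → go left. Place as left child of 23.
Insert 39: 39 > 25 → go right; 39 > 38 → go right. Place as right child of 38.
Insert 43: 43 > 25 → go right; 43 > 38 → go right; 43 > 39 → go right. Place as right child of 39.
Insert 7: 7 < 25 → go left; 7 < 17 → go left. Place as left child of 17.
Insert 30: 30 > 25 → go right; 30 < 38 → go left; 30 > 27 → go right. Place as right child of 27.
Insert 13: 13 < 25 → go left; 13 < 17 → go left; 13 > 7 → go right. Place as right child of 7.
Insert 3: 3 < 25 → go left; 3 < 17 → go left; 3 < 7 → go left. Place as left child of 7.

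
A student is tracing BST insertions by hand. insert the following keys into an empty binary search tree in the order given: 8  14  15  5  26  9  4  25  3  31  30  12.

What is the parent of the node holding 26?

Resulting structure (node: left, right):
  8: L=5, R=14
  14: L=9, R=15
  15: L=–, R=26
  5: L=4, R=–
  26: L=25, R=31
  9: L=–, R=12
  4: L=3, R=–
  25: L=–, R=–
  3: L=–, R=–
  31: L=30, R=–
  30: L=–, R=–
  12: L=–, R=–

15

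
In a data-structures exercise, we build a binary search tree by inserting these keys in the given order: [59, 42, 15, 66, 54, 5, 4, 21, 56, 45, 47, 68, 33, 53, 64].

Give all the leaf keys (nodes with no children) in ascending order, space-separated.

Insert 59: tree is empty, so 59 becomes the root.
Insert 42: 42 < 59 → go left. Place as left child of 59.
Insert 15: 15 < 59 → go left; 15 < 42 → go left. Place as left child of 42.
Insert 66: 66 > 59 → go right. Place as right child of 59.
Insert 54: 54 < 59 → go left; 54 > 42 → go right. Place as right child of 42.
Insert 5: 5 < 59 → go left; 5 < 42 → go left; 5 < 15 → go left. Place as left child of 15.
Insert 4: 4 < 59 → go left; 4 < 42 → go left; 4 < 15 → go left; 4 < 5 → go left. Place as left child of 5.
Insert 21: 21 < 59 → go left; 21 < 42 → go left; 21 > 15 → go right. Place as right child of 15.
Insert 56: 56 < 59 → go left; 56 > 42 → go right; 56 > 54 → go right. Place as right child of 54.
Insert 45: 45 < 59 → go left; 45 > 42 → go right; 45 < 54 → go left. Place as left child of 54.
Insert 47: 47 < 59 → go left; 47 > 42 → go right; 47 < 54 → go left; 47 > 45 → go right. Place as right child of 45.
Insert 68: 68 > 59 → go right; 68 > 66 → go right. Place as right child of 66.
Insert 33: 33 < 59 → go left; 33 < 42 → go left; 33 > 15 → go right; 33 > 21 → go right. Place as right child of 21.
Insert 53: 53 < 59 → go left; 53 > 42 → go right; 53 < 54 → go left; 53 > 45 → go right; 53 > 47 → go right. Place as right child of 47.
Insert 64: 64 > 59 → go right; 64 < 66 → go left. Place as left child of 66.

4 33 53 56 64 68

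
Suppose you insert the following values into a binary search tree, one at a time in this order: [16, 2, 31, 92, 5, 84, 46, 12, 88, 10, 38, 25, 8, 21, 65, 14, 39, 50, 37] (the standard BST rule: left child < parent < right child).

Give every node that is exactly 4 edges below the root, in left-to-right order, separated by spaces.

10 14 46 88

Insert 16: tree is empty, so 16 becomes the root.
Insert 2: 2 < 16 → go left. Place as left child of 16.
Insert 31: 31 > 16 → go right. Place as right child of 16.
Insert 92: 92 > 16 → go right; 92 > 31 → go right. Place as right child of 31.
Insert 5: 5 < 16 → go left; 5 > 2 → go right. Place as right child of 2.
Insert 84: 84 > 16 → go right; 84 > 31 → go right; 84 < 92 → go left. Place as left child of 92.
Insert 46: 46 > 16 → go right; 46 > 31 → go right; 46 < 92 → go left; 46 < 84 → go left. Place as left child of 84.
Insert 12: 12 < 16 → go left; 12 > 2 → go right; 12 > 5 → go right. Place as right child of 5.
Insert 88: 88 > 16 → go right; 88 > 31 → go right; 88 < 92 → go left; 88 > 84 → go right. Place as right child of 84.
Insert 10: 10 < 16 → go left; 10 > 2 → go right; 10 > 5 → go right; 10 < 12 → go left. Place as left child of 12.
Insert 38: 38 > 16 → go right; 38 > 31 → go right; 38 < 92 → go left; 38 < 84 → go left; 38 < 46 → go left. Place as left child of 46.
Insert 25: 25 > 16 → go right; 25 < 31 → go left. Place as left child of 31.
Insert 8: 8 < 16 → go left; 8 > 2 → go right; 8 > 5 → go right; 8 < 12 → go left; 8 < 10 → go left. Place as left child of 10.
Insert 21: 21 > 16 → go right; 21 < 31 → go left; 21 < 25 → go left. Place as left child of 25.
Insert 65: 65 > 16 → go right; 65 > 31 → go right; 65 < 92 → go left; 65 < 84 → go left; 65 > 46 → go right. Place as right child of 46.
Insert 14: 14 < 16 → go left; 14 > 2 → go right; 14 > 5 → go right; 14 > 12 → go right. Place as right child of 12.
Insert 39: 39 > 16 → go right; 39 > 31 → go right; 39 < 92 → go left; 39 < 84 → go left; 39 < 46 → go left; 39 > 38 → go right. Place as right child of 38.
Insert 50: 50 > 16 → go right; 50 > 31 → go right; 50 < 92 → go left; 50 < 84 → go left; 50 > 46 → go right; 50 < 65 → go left. Place as left child of 65.
Insert 37: 37 > 16 → go right; 37 > 31 → go right; 37 < 92 → go left; 37 < 84 → go left; 37 < 46 → go left; 37 < 38 → go left. Place as left child of 38.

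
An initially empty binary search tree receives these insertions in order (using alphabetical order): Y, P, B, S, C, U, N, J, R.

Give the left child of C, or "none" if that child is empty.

none

Y: root
P: left child of Y (depth 1)
B: left child of P (depth 2)
S: right child of P (depth 2)
C: right child of B (depth 3)
U: right child of S (depth 3)
N: right child of C (depth 4)
J: left child of N (depth 5)
R: left child of S (depth 3)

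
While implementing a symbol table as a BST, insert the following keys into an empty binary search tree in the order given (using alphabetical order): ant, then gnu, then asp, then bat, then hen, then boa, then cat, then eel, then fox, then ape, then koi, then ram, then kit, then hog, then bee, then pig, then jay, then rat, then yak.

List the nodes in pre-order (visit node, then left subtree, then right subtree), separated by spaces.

ant: root
gnu: right child of ant (depth 1)
asp: left child of gnu (depth 2)
bat: right child of asp (depth 3)
hen: right child of gnu (depth 2)
boa: right child of bat (depth 4)
cat: right child of boa (depth 5)
eel: right child of cat (depth 6)
fox: right child of eel (depth 7)
ape: left child of asp (depth 3)
koi: right child of hen (depth 3)
ram: right child of koi (depth 4)
kit: left child of koi (depth 4)
hog: left child of kit (depth 5)
bee: left child of boa (depth 5)
pig: left child of ram (depth 5)
jay: right child of hog (depth 6)
rat: right child of ram (depth 5)
yak: right child of rat (depth 6)

ant gnu asp ape bat boa bee cat eel fox hen koi kit hog jay ram pig rat yak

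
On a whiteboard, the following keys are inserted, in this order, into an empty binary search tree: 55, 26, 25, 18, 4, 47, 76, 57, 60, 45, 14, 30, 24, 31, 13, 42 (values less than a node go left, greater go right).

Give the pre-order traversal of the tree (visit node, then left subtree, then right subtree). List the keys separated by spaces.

55 26 25 18 4 14 13 24 47 45 30 31 42 76 57 60

55: root
26: left child of 55 (depth 1)
25: left child of 26 (depth 2)
18: left child of 25 (depth 3)
4: left child of 18 (depth 4)
47: right child of 26 (depth 2)
76: right child of 55 (depth 1)
57: left child of 76 (depth 2)
60: right child of 57 (depth 3)
45: left child of 47 (depth 3)
14: right child of 4 (depth 5)
30: left child of 45 (depth 4)
24: right child of 18 (depth 4)
31: right child of 30 (depth 5)
13: left child of 14 (depth 6)
42: right child of 31 (depth 6)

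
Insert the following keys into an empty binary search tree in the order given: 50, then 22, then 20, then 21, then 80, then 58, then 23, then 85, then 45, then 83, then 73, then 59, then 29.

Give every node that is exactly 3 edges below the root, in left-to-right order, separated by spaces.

50: root
22: left child of 50 (depth 1)
20: left child of 22 (depth 2)
21: right child of 20 (depth 3)
80: right child of 50 (depth 1)
58: left child of 80 (depth 2)
23: right child of 22 (depth 2)
85: right child of 80 (depth 2)
45: right child of 23 (depth 3)
83: left child of 85 (depth 3)
73: right child of 58 (depth 3)
59: left child of 73 (depth 4)
29: left child of 45 (depth 4)

21 45 73 83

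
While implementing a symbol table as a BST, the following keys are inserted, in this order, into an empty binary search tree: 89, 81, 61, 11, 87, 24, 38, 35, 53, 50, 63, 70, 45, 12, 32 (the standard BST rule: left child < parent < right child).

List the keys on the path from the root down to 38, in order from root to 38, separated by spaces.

89 81 61 11 24 38

Resulting structure (node: left, right):
  89: L=81, R=–
  81: L=61, R=87
  61: L=11, R=63
  11: L=–, R=24
  87: L=–, R=–
  24: L=12, R=38
  38: L=35, R=53
  35: L=32, R=–
  53: L=50, R=–
  50: L=45, R=–
  63: L=–, R=70
  70: L=–, R=–
  45: L=–, R=–
  12: L=–, R=–
  32: L=–, R=–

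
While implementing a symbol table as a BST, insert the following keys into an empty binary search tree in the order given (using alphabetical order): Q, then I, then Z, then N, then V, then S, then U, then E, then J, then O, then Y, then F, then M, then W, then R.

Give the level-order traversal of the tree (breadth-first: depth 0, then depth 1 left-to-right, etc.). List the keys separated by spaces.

Resulting structure (node: left, right):
  Q: L=I, R=Z
  I: L=E, R=N
  Z: L=V, R=–
  N: L=J, R=O
  V: L=S, R=Y
  S: L=R, R=U
  U: L=–, R=–
  E: L=–, R=F
  J: L=–, R=M
  O: L=–, R=–
  Y: L=W, R=–
  F: L=–, R=–
  M: L=–, R=–
  W: L=–, R=–
  R: L=–, R=–

Q I Z E N V F J O S Y M R U W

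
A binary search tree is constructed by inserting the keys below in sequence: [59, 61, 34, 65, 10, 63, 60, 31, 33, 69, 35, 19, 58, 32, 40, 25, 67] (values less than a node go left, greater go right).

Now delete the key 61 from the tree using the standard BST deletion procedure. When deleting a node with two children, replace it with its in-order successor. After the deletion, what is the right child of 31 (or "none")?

33

Resulting structure (node: left, right):
  59: L=34, R=61
  61: L=60, R=65
  34: L=10, R=35
  65: L=63, R=69
  10: L=–, R=31
  63: L=–, R=–
  60: L=–, R=–
  31: L=19, R=33
  33: L=32, R=–
  69: L=67, R=–
  35: L=–, R=58
  19: L=–, R=25
  58: L=40, R=–
  32: L=–, R=–
  40: L=–, R=–
  25: L=–, R=–
  67: L=–, R=–

Delete 61 (two children — replace with in-order successor).
After deletion, 31's right child: 33.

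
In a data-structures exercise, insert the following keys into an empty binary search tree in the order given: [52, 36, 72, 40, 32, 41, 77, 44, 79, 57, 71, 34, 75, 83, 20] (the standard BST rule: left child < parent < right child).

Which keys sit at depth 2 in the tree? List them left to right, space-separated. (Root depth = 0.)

Insert 52: tree is empty, so 52 becomes the root.
Insert 36: 36 < 52 → go left. Place as left child of 52.
Insert 72: 72 > 52 → go right. Place as right child of 52.
Insert 40: 40 < 52 → go left; 40 > 36 → go right. Place as right child of 36.
Insert 32: 32 < 52 → go left; 32 < 36 → go left. Place as left child of 36.
Insert 41: 41 < 52 → go left; 41 > 36 → go right; 41 > 40 → go right. Place as right child of 40.
Insert 77: 77 > 52 → go right; 77 > 72 → go right. Place as right child of 72.
Insert 44: 44 < 52 → go left; 44 > 36 → go right; 44 > 40 → go right; 44 > 41 → go right. Place as right child of 41.
Insert 79: 79 > 52 → go right; 79 > 72 → go right; 79 > 77 → go right. Place as right child of 77.
Insert 57: 57 > 52 → go right; 57 < 72 → go left. Place as left child of 72.
Insert 71: 71 > 52 → go right; 71 < 72 → go left; 71 > 57 → go right. Place as right child of 57.
Insert 34: 34 < 52 → go left; 34 < 36 → go left; 34 > 32 → go right. Place as right child of 32.
Insert 75: 75 > 52 → go right; 75 > 72 → go right; 75 < 77 → go left. Place as left child of 77.
Insert 83: 83 > 52 → go right; 83 > 72 → go right; 83 > 77 → go right; 83 > 79 → go right. Place as right child of 79.
Insert 20: 20 < 52 → go left; 20 < 36 → go left; 20 < 32 → go left. Place as left child of 32.

32 40 57 77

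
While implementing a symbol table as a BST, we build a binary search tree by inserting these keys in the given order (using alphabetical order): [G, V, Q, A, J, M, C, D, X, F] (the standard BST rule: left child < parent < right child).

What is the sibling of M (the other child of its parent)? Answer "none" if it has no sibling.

Resulting structure (node: left, right):
  G: L=A, R=V
  V: L=Q, R=X
  Q: L=J, R=–
  A: L=–, R=C
  J: L=–, R=M
  M: L=–, R=–
  C: L=–, R=D
  D: L=–, R=F
  X: L=–, R=–
  F: L=–, R=–

M's parent is J, which has only one child.

none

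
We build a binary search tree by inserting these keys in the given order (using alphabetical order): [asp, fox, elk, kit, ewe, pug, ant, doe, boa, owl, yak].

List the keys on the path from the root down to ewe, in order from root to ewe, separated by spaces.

asp: root
fox: right child of asp (depth 1)
elk: left child of fox (depth 2)
kit: right child of fox (depth 2)
ewe: right child of elk (depth 3)
pug: right child of kit (depth 3)
ant: left child of asp (depth 1)
doe: left child of elk (depth 3)
boa: left child of doe (depth 4)
owl: left child of pug (depth 4)
yak: right child of pug (depth 4)

asp fox elk ewe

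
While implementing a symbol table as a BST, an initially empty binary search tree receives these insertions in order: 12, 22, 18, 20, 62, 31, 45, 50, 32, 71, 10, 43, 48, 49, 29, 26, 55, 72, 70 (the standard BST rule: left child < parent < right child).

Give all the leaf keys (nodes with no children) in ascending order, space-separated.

12: root
22: right child of 12 (depth 1)
18: left child of 22 (depth 2)
20: right child of 18 (depth 3)
62: right child of 22 (depth 2)
31: left child of 62 (depth 3)
45: right child of 31 (depth 4)
50: right child of 45 (depth 5)
32: left child of 45 (depth 5)
71: right child of 62 (depth 3)
10: left child of 12 (depth 1)
43: right child of 32 (depth 6)
48: left child of 50 (depth 6)
49: right child of 48 (depth 7)
29: left child of 31 (depth 4)
26: left child of 29 (depth 5)
55: right child of 50 (depth 6)
72: right child of 71 (depth 4)
70: left child of 71 (depth 4)

10 20 26 43 49 55 70 72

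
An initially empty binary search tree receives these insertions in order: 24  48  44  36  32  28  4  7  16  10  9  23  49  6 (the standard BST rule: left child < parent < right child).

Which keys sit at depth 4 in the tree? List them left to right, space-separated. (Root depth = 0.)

Insert 24: tree is empty, so 24 becomes the root.
Insert 48: 48 > 24 → go right. Place as right child of 24.
Insert 44: 44 > 24 → go right; 44 < 48 → go left. Place as left child of 48.
Insert 36: 36 > 24 → go right; 36 < 48 → go left; 36 < 44 → go left. Place as left child of 44.
Insert 32: 32 > 24 → go right; 32 < 48 → go left; 32 < 44 → go left; 32 < 36 → go left. Place as left child of 36.
Insert 28: 28 > 24 → go right; 28 < 48 → go left; 28 < 44 → go left; 28 < 36 → go left; 28 < 32 → go left. Place as left child of 32.
Insert 4: 4 < 24 → go left. Place as left child of 24.
Insert 7: 7 < 24 → go left; 7 > 4 → go right. Place as right child of 4.
Insert 16: 16 < 24 → go left; 16 > 4 → go right; 16 > 7 → go right. Place as right child of 7.
Insert 10: 10 < 24 → go left; 10 > 4 → go right; 10 > 7 → go right; 10 < 16 → go left. Place as left child of 16.
Insert 9: 9 < 24 → go left; 9 > 4 → go right; 9 > 7 → go right; 9 < 16 → go left; 9 < 10 → go left. Place as left child of 10.
Insert 23: 23 < 24 → go left; 23 > 4 → go right; 23 > 7 → go right; 23 > 16 → go right. Place as right child of 16.
Insert 49: 49 > 24 → go right; 49 > 48 → go right. Place as right child of 48.
Insert 6: 6 < 24 → go left; 6 > 4 → go right; 6 < 7 → go left. Place as left child of 7.

10 23 32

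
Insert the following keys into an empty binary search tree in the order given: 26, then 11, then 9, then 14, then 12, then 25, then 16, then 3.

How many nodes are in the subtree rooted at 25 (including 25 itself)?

26: root
11: left child of 26 (depth 1)
9: left child of 11 (depth 2)
14: right child of 11 (depth 2)
12: left child of 14 (depth 3)
25: right child of 14 (depth 3)
16: left child of 25 (depth 4)
3: left child of 9 (depth 3)

Subtree rooted at 25 contains: 25, 16 — 2 nodes.

2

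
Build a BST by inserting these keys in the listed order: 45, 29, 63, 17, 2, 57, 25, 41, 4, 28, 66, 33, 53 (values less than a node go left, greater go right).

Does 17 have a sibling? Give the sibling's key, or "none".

Resulting structure (node: left, right):
  45: L=29, R=63
  29: L=17, R=41
  63: L=57, R=66
  17: L=2, R=25
  2: L=–, R=4
  57: L=53, R=–
  25: L=–, R=28
  41: L=33, R=–
  4: L=–, R=–
  28: L=–, R=–
  66: L=–, R=–
  33: L=–, R=–
  53: L=–, R=–

17's parent is 29; the other child of 29 is 41.

41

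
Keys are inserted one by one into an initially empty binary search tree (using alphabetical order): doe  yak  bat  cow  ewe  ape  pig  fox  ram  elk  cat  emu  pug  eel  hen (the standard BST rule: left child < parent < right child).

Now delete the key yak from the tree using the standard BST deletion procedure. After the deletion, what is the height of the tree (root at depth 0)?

Insert doe: tree is empty, so doe becomes the root.
Insert yak: yak > doe → go right. Place as right child of doe.
Insert bat: bat < doe → go left. Place as left child of doe.
Insert cow: cow < doe → go left; cow > bat → go right. Place as right child of bat.
Insert ewe: ewe > doe → go right; ewe < yak → go left. Place as left child of yak.
Insert ape: ape < doe → go left; ape < bat → go left. Place as left child of bat.
Insert pig: pig > doe → go right; pig < yak → go left; pig > ewe → go right. Place as right child of ewe.
Insert fox: fox > doe → go right; fox < yak → go left; fox > ewe → go right; fox < pig → go left. Place as left child of pig.
Insert ram: ram > doe → go right; ram < yak → go left; ram > ewe → go right; ram > pig → go right. Place as right child of pig.
Insert elk: elk > doe → go right; elk < yak → go left; elk < ewe → go left. Place as left child of ewe.
Insert cat: cat < doe → go left; cat > bat → go right; cat < cow → go left. Place as left child of cow.
Insert emu: emu > doe → go right; emu < yak → go left; emu < ewe → go left; emu > elk → go right. Place as right child of elk.
Insert pug: pug > doe → go right; pug < yak → go left; pug > ewe → go right; pug > pig → go right; pug < ram → go left. Place as left child of ram.
Insert eel: eel > doe → go right; eel < yak → go left; eel < ewe → go left; eel < elk → go left. Place as left child of elk.
Insert hen: hen > doe → go right; hen < yak → go left; hen > ewe → go right; hen < pig → go left; hen > fox → go right. Place as right child of fox.

Delete yak (at most one child — splice it out).
After deletion, deepest node is pug at depth 4.

4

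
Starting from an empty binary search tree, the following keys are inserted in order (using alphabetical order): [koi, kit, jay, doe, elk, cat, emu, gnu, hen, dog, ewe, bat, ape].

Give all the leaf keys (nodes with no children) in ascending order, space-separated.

Insert koi: tree is empty, so koi becomes the root.
Insert kit: kit < koi → go left. Place as left child of koi.
Insert jay: jay < koi → go left; jay < kit → go left. Place as left child of kit.
Insert doe: doe < koi → go left; doe < kit → go left; doe < jay → go left. Place as left child of jay.
Insert elk: elk < koi → go left; elk < kit → go left; elk < jay → go left; elk > doe → go right. Place as right child of doe.
Insert cat: cat < koi → go left; cat < kit → go left; cat < jay → go left; cat < doe → go left. Place as left child of doe.
Insert emu: emu < koi → go left; emu < kit → go left; emu < jay → go left; emu > doe → go right; emu > elk → go right. Place as right child of elk.
Insert gnu: gnu < koi → go left; gnu < kit → go left; gnu < jay → go left; gnu > doe → go right; gnu > elk → go right; gnu > emu → go right. Place as right child of emu.
Insert hen: hen < koi → go left; hen < kit → go left; hen < jay → go left; hen > doe → go right; hen > elk → go right; hen > emu → go right; hen > gnu → go right. Place as right child of gnu.
Insert dog: dog < koi → go left; dog < kit → go left; dog < jay → go left; dog > doe → go right; dog < elk → go left. Place as left child of elk.
Insert ewe: ewe < koi → go left; ewe < kit → go left; ewe < jay → go left; ewe > doe → go right; ewe > elk → go right; ewe > emu → go right; ewe < gnu → go left. Place as left child of gnu.
Insert bat: bat < koi → go left; bat < kit → go left; bat < jay → go left; bat < doe → go left; bat < cat → go left. Place as left child of cat.
Insert ape: ape < koi → go left; ape < kit → go left; ape < jay → go left; ape < doe → go left; ape < cat → go left; ape < bat → go left. Place as left child of bat.

ape dog ewe hen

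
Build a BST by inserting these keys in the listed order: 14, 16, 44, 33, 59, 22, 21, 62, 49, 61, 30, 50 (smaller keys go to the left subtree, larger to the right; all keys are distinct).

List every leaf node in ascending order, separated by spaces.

21 30 50 61

Resulting structure (node: left, right):
  14: L=–, R=16
  16: L=–, R=44
  44: L=33, R=59
  33: L=22, R=–
  59: L=49, R=62
  22: L=21, R=30
  21: L=–, R=–
  62: L=61, R=–
  49: L=–, R=50
  61: L=–, R=–
  30: L=–, R=–
  50: L=–, R=–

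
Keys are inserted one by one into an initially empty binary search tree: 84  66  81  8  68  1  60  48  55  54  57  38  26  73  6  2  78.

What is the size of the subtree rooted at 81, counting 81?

4

84: root
66: left child of 84 (depth 1)
81: right child of 66 (depth 2)
8: left child of 66 (depth 2)
68: left child of 81 (depth 3)
1: left child of 8 (depth 3)
60: right child of 8 (depth 3)
48: left child of 60 (depth 4)
55: right child of 48 (depth 5)
54: left child of 55 (depth 6)
57: right child of 55 (depth 6)
38: left child of 48 (depth 5)
26: left child of 38 (depth 6)
73: right child of 68 (depth 4)
6: right child of 1 (depth 4)
2: left child of 6 (depth 5)
78: right child of 73 (depth 5)

Subtree rooted at 81 contains: 81, 68, 73, 78 — 4 nodes.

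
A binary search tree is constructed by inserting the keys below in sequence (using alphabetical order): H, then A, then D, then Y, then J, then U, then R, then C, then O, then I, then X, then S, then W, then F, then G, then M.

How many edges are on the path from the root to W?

Resulting structure (node: left, right):
  H: L=A, R=Y
  A: L=–, R=D
  D: L=C, R=F
  Y: L=J, R=–
  J: L=I, R=U
  U: L=R, R=X
  R: L=O, R=S
  C: L=–, R=–
  O: L=M, R=–
  I: L=–, R=–
  X: L=W, R=–
  S: L=–, R=–
  W: L=–, R=–
  F: L=–, R=G
  G: L=–, R=–
  M: L=–, R=–

Path to W: H → Y → J → U → X → W, which is 5 edges.

5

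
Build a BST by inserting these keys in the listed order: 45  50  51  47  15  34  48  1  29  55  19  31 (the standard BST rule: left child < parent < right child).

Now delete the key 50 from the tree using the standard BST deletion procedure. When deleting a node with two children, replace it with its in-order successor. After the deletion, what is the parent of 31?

Insert 45: tree is empty, so 45 becomes the root.
Insert 50: 50 > 45 → go right. Place as right child of 45.
Insert 51: 51 > 45 → go right; 51 > 50 → go right. Place as right child of 50.
Insert 47: 47 > 45 → go right; 47 < 50 → go left. Place as left child of 50.
Insert 15: 15 < 45 → go left. Place as left child of 45.
Insert 34: 34 < 45 → go left; 34 > 15 → go right. Place as right child of 15.
Insert 48: 48 > 45 → go right; 48 < 50 → go left; 48 > 47 → go right. Place as right child of 47.
Insert 1: 1 < 45 → go left; 1 < 15 → go left. Place as left child of 15.
Insert 29: 29 < 45 → go left; 29 > 15 → go right; 29 < 34 → go left. Place as left child of 34.
Insert 55: 55 > 45 → go right; 55 > 50 → go right; 55 > 51 → go right. Place as right child of 51.
Insert 19: 19 < 45 → go left; 19 > 15 → go right; 19 < 34 → go left; 19 < 29 → go left. Place as left child of 29.
Insert 31: 31 < 45 → go left; 31 > 15 → go right; 31 < 34 → go left; 31 > 29 → go right. Place as right child of 29.

Delete 50 (two children — replace with in-order successor).
After deletion, 31's parent is 29.

29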